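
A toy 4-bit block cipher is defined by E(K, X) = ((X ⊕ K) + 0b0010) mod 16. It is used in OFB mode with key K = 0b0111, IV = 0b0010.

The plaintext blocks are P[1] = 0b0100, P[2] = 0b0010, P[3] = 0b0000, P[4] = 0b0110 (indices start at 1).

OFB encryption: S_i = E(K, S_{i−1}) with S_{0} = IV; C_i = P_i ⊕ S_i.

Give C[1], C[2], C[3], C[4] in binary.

C[1] = 0b0011, C[2] = 0b0000, C[3] = 0b0111, C[4] = 0b0100

C[1]: S = E(K, 0b0010) = 0b0111; 0b0100 ⊕ 0b0111 = 0b0011.
C[2]: S = E(K, 0b0111) = 0b0010; 0b0010 ⊕ 0b0010 = 0b0000.
C[3]: S = E(K, 0b0010) = 0b0111; 0b0000 ⊕ 0b0111 = 0b0111.
C[4]: S = E(K, 0b0111) = 0b0010; 0b0110 ⊕ 0b0010 = 0b0100.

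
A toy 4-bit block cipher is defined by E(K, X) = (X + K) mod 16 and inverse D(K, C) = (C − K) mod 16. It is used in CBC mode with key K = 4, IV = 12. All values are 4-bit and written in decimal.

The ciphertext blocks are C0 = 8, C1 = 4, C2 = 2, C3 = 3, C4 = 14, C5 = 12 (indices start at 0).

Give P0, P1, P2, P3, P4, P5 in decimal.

P0 = 8, P1 = 8, P2 = 10, P3 = 13, P4 = 9, P5 = 6

CBC decryption: P_i = D(K, C_i) ⊕ C_{i−1}, with C_{−1} = IV.
P0: D(K, 8) = 4; 4 ⊕ 12 = 8.
P1: D(K, 4) = 0; 0 ⊕ 8 = 8.
P2: D(K, 2) = 14; 14 ⊕ 4 = 10.
P3: D(K, 3) = 15; 15 ⊕ 2 = 13.
P4: D(K, 14) = 10; 10 ⊕ 3 = 9.
P5: D(K, 12) = 8; 8 ⊕ 14 = 6.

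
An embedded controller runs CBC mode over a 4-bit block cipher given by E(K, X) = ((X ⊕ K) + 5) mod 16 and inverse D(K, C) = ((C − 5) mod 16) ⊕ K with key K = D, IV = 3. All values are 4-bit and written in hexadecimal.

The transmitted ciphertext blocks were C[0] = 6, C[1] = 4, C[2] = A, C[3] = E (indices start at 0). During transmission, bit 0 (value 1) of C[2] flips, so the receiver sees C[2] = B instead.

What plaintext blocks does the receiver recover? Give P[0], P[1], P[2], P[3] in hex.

P[0] = F, P[1] = 4, P[2] = F, P[3] = F

CBC decryption: P_i = D(K, C_i) ⊕ C_{i−1}, with C_{−1} = IV.
Only C[2] changed, to B. In CBC, a change in C_i garbles P_i and flips the same bit in P_{i+1}. Decrypting the received ciphertext:
P[0]: D(K, 6) = C; C ⊕ 3 = F.
P[1]: D(K, 4) = 2; 2 ⊕ 6 = 4.
P[2]: D(K, B) = B; B ⊕ 4 = F.
P[3]: D(K, E) = 4; 4 ⊕ B = F.
Blocks that differ from the original plaintext: P[2], P[3].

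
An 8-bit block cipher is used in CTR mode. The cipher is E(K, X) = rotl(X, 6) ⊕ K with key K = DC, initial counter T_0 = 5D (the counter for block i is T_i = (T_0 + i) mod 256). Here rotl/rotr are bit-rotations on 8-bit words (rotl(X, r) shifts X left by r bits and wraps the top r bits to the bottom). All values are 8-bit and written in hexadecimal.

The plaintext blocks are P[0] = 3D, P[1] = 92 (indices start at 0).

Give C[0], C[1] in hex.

C[0] = B6, C[1] = D9

CTR encryption: S_i = E(K, T_i) where T_i is the counter for block i; C_i = P_i ⊕ S_i.
C[0]: T = 5D, S = E(K, T) = 8B; 3D ⊕ 8B = B6.
C[1]: T = 5E, S = E(K, T) = 4B; 92 ⊕ 4B = D9.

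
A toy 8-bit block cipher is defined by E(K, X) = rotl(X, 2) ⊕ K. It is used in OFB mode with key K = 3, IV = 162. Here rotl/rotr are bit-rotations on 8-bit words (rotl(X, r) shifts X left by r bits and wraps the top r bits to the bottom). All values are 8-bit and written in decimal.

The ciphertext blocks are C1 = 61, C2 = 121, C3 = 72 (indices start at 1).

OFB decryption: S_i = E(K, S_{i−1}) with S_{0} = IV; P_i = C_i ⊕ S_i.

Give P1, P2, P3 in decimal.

P1 = 180, P2 = 92, P3 = 223

P1: S = E(K, 162) = 137; 61 ⊕ 137 = 180.
P2: S = E(K, 137) = 37; 121 ⊕ 37 = 92.
P3: S = E(K, 37) = 151; 72 ⊕ 151 = 223.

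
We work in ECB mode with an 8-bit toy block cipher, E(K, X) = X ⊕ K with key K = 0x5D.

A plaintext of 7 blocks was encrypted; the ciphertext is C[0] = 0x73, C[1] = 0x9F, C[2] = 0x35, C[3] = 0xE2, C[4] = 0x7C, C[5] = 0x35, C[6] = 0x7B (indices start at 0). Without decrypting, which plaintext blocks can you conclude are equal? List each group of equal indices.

P[2] = P[5]

ECB encrypts each block independently with the same key, so equal ciphertext blocks imply equal plaintext blocks.
C[2] = C[5] = 0x35, so P[2] = P[5].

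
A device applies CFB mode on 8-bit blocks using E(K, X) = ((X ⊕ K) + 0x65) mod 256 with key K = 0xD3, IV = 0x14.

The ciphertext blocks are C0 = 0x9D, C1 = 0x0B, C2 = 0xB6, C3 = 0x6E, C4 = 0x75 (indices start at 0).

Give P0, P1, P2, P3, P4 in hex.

CFB decryption: P_i = C_i ⊕ E(K, C_{i−1}), with C_{−1} = IV.
P0: E(K, 0x14) = 0x2C; 0x9D ⊕ 0x2C = 0xB1.
P1: E(K, 0x9D) = 0xB3; 0x0B ⊕ 0xB3 = 0xB8.
P2: E(K, 0x0B) = 0x3D; 0xB6 ⊕ 0x3D = 0x8B.
P3: E(K, 0xB6) = 0xCA; 0x6E ⊕ 0xCA = 0xA4.
P4: E(K, 0x6E) = 0x22; 0x75 ⊕ 0x22 = 0x57.

P0 = 0xB1, P1 = 0xB8, P2 = 0x8B, P3 = 0xA4, P4 = 0x57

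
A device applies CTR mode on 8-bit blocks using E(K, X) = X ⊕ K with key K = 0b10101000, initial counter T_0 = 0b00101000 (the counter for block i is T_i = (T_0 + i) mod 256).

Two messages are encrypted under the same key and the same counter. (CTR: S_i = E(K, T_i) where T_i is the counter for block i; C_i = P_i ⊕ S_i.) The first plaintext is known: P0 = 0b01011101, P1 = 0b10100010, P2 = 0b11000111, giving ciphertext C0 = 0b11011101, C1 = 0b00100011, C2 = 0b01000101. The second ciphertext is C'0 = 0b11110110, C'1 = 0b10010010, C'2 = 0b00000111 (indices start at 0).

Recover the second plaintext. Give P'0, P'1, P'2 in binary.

In CTR with a reused counter, both messages share the same keystream S_i, so C_i ⊕ C'_i = P_i ⊕ P'_i and thus P'_i = P_i ⊕ C_i ⊕ C'_i.
P'0: 0b01011101 ⊕ 0b11011101 ⊕ 0b11110110 = 0b01110110.
P'1: 0b10100010 ⊕ 0b00100011 ⊕ 0b10010010 = 0b00010011.
P'2: 0b11000111 ⊕ 0b01000101 ⊕ 0b00000111 = 0b10000101.

P'0 = 0b01110110, P'1 = 0b00010011, P'2 = 0b10000101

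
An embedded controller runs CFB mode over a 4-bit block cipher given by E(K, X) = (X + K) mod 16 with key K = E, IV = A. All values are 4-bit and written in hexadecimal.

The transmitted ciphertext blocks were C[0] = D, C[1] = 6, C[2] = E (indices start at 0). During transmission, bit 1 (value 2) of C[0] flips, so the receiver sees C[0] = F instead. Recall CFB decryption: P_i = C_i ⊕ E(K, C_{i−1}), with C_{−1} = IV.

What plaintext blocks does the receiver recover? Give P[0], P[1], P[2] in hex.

Only C[0] changed, to F. In CFB, a change in C_i flips the same bit in P_i and garbles P_{i+1}. Decrypting the received ciphertext:
P[0]: E(K, A) = 8; F ⊕ 8 = 7.
P[1]: E(K, F) = D; 6 ⊕ D = B.
P[2]: E(K, 6) = 4; E ⊕ 4 = A.
Blocks that differ from the original plaintext: P[0], P[1].

P[0] = 7, P[1] = B, P[2] = A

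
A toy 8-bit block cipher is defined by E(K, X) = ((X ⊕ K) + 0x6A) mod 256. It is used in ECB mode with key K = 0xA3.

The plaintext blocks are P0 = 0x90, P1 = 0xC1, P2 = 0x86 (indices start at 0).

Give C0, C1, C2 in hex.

C0 = 0x9D, C1 = 0xCC, C2 = 0x8F

ECB encryption: C_i = E(K, P_i).
C0: E(K, 0x90) = 0x9D.
C1: E(K, 0xC1) = 0xCC.
C2: E(K, 0x86) = 0x8F.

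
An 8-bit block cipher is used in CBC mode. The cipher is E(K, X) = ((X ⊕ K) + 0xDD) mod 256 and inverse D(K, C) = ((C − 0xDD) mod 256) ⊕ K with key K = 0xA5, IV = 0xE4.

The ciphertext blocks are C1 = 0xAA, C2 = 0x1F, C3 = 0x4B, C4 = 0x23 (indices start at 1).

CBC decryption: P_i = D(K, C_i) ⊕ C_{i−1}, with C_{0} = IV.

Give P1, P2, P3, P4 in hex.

P1: D(K, 0xAA) = 0x68; 0x68 ⊕ 0xE4 = 0x8C.
P2: D(K, 0x1F) = 0xE7; 0xE7 ⊕ 0xAA = 0x4D.
P3: D(K, 0x4B) = 0xCB; 0xCB ⊕ 0x1F = 0xD4.
P4: D(K, 0x23) = 0xE3; 0xE3 ⊕ 0x4B = 0xA8.

P1 = 0x8C, P2 = 0x4D, P3 = 0xD4, P4 = 0xA8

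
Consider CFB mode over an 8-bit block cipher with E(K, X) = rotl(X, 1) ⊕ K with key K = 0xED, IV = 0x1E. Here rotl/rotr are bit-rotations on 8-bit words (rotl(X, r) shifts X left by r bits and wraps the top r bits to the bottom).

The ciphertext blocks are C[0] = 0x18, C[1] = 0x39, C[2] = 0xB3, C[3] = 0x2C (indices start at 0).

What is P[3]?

P[3] = 0xA6

CFB decryption: P_i = C_i ⊕ E(K, C_{i−1}), with C_{−1} = IV.
P[3]: E(K, 0xB3) = 0x8A; 0x2C ⊕ 0x8A = 0xA6.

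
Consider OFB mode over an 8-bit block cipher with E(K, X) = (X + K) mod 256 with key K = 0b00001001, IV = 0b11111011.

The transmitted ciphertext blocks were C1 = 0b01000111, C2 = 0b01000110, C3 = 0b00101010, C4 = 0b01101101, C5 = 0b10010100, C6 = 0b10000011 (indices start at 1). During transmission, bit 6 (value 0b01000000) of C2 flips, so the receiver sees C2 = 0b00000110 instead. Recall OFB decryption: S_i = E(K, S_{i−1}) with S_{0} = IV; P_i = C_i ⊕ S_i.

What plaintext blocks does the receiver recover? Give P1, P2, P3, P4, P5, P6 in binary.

P1 = 0b01000011, P2 = 0b00001011, P3 = 0b00111100, P4 = 0b01110010, P5 = 0b10111100, P6 = 0b10110010

Only C2 changed, to 0b00000110. In OFB, a change in C_i flips the same bit in P_i only; the keystream is unaffected. Decrypting the received ciphertext:
P1: S = E(K, 0b11111011) = 0b00000100; 0b01000111 ⊕ 0b00000100 = 0b01000011.
P2: S = E(K, 0b00000100) = 0b00001101; 0b00000110 ⊕ 0b00001101 = 0b00001011.
P3: S = E(K, 0b00001101) = 0b00010110; 0b00101010 ⊕ 0b00010110 = 0b00111100.
P4: S = E(K, 0b00010110) = 0b00011111; 0b01101101 ⊕ 0b00011111 = 0b01110010.
P5: S = E(K, 0b00011111) = 0b00101000; 0b10010100 ⊕ 0b00101000 = 0b10111100.
P6: S = E(K, 0b00101000) = 0b00110001; 0b10000011 ⊕ 0b00110001 = 0b10110010.
Blocks that differ from the original plaintext: P2.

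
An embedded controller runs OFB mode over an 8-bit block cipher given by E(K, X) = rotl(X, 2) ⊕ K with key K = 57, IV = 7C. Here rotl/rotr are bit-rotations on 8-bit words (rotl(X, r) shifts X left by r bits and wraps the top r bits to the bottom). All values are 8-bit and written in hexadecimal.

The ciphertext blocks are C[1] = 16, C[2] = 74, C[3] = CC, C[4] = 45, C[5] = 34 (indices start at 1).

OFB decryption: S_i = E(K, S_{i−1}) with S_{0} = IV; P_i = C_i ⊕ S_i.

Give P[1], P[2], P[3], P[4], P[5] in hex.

P[1]: S = E(K, 7C) = A6; 16 ⊕ A6 = B0.
P[2]: S = E(K, A6) = CD; 74 ⊕ CD = B9.
P[3]: S = E(K, CD) = 60; CC ⊕ 60 = AC.
P[4]: S = E(K, 60) = D6; 45 ⊕ D6 = 93.
P[5]: S = E(K, D6) = 0C; 34 ⊕ 0C = 38.

P[1] = B0, P[2] = B9, P[3] = AC, P[4] = 93, P[5] = 38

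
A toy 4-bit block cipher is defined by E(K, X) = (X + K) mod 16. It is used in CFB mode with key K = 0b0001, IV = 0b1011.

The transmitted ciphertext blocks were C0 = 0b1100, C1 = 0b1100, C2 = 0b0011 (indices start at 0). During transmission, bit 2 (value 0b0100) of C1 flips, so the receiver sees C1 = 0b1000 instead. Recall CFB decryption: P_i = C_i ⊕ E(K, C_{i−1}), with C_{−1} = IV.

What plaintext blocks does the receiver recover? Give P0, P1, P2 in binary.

P0 = 0b0000, P1 = 0b0101, P2 = 0b1010

Only C1 changed, to 0b1000. In CFB, a change in C_i flips the same bit in P_i and garbles P_{i+1}. Decrypting the received ciphertext:
P0: E(K, 0b1011) = 0b1100; 0b1100 ⊕ 0b1100 = 0b0000.
P1: E(K, 0b1100) = 0b1101; 0b1000 ⊕ 0b1101 = 0b0101.
P2: E(K, 0b1000) = 0b1001; 0b0011 ⊕ 0b1001 = 0b1010.
Blocks that differ from the original plaintext: P1, P2.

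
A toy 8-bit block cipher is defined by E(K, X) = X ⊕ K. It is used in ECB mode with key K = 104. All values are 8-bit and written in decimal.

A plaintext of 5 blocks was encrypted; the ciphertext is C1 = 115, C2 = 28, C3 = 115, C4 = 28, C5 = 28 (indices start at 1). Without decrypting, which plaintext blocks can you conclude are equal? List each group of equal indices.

ECB encrypts each block independently with the same key, so equal ciphertext blocks imply equal plaintext blocks.
C1 = C3 = 115, so P1 = P3.
C2 = C4 = C5 = 28, so P2 = P4 = P5.

P1 = P3; P2 = P4 = P5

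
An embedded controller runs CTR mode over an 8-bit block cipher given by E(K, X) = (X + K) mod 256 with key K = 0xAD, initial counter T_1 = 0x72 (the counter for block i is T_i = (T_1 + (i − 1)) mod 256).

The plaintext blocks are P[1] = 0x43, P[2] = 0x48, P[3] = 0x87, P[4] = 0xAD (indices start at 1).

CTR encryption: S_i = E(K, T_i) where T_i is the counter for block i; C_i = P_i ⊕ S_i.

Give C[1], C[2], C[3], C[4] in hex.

C[1]: T = 0x72, S = E(K, T) = 0x1F; 0x43 ⊕ 0x1F = 0x5C.
C[2]: T = 0x73, S = E(K, T) = 0x20; 0x48 ⊕ 0x20 = 0x68.
C[3]: T = 0x74, S = E(K, T) = 0x21; 0x87 ⊕ 0x21 = 0xA6.
C[4]: T = 0x75, S = E(K, T) = 0x22; 0xAD ⊕ 0x22 = 0x8F.

C[1] = 0x5C, C[2] = 0x68, C[3] = 0xA6, C[4] = 0x8F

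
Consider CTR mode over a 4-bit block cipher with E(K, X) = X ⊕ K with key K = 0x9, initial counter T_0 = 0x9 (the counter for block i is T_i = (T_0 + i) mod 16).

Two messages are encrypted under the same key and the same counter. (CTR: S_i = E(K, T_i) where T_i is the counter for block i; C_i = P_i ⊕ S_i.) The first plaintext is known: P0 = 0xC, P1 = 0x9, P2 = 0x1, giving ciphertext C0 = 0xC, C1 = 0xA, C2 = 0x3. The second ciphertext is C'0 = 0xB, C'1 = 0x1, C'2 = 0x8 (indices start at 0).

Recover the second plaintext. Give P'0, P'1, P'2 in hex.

In CTR with a reused counter, both messages share the same keystream S_i, so C_i ⊕ C'_i = P_i ⊕ P'_i and thus P'_i = P_i ⊕ C_i ⊕ C'_i.
P'0: 0xC ⊕ 0xC ⊕ 0xB = 0xB.
P'1: 0x9 ⊕ 0xA ⊕ 0x1 = 0x2.
P'2: 0x1 ⊕ 0x3 ⊕ 0x8 = 0xA.

P'0 = 0xB, P'1 = 0x2, P'2 = 0xA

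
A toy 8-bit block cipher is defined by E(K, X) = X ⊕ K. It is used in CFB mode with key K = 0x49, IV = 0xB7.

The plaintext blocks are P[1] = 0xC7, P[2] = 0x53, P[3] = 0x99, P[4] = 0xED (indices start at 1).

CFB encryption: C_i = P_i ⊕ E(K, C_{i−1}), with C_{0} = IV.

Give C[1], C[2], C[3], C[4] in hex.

C[1]: E(K, 0xB7) = 0xFE; 0xC7 ⊕ 0xFE = 0x39.
C[2]: E(K, 0x39) = 0x70; 0x53 ⊕ 0x70 = 0x23.
C[3]: E(K, 0x23) = 0x6A; 0x99 ⊕ 0x6A = 0xF3.
C[4]: E(K, 0xF3) = 0xBA; 0xED ⊕ 0xBA = 0x57.

C[1] = 0x39, C[2] = 0x23, C[3] = 0xF3, C[4] = 0x57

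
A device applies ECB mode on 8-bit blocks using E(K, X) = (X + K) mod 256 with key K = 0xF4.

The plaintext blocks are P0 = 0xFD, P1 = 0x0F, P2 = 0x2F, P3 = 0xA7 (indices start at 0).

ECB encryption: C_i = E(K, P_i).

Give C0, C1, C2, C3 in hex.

C0 = 0xF1, C1 = 0x03, C2 = 0x23, C3 = 0x9B

C0: E(K, 0xFD) = 0xF1.
C1: E(K, 0x0F) = 0x03.
C2: E(K, 0x2F) = 0x23.
C3: E(K, 0xA7) = 0x9B.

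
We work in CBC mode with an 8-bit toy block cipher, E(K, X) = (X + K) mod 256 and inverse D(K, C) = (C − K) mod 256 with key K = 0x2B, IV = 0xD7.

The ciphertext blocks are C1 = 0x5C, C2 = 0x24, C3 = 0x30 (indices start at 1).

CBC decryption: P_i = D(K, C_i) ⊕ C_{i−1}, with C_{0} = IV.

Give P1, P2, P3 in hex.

P1: D(K, 0x5C) = 0x31; 0x31 ⊕ 0xD7 = 0xE6.
P2: D(K, 0x24) = 0xF9; 0xF9 ⊕ 0x5C = 0xA5.
P3: D(K, 0x30) = 0x05; 0x05 ⊕ 0x24 = 0x21.

P1 = 0xE6, P2 = 0xA5, P3 = 0x21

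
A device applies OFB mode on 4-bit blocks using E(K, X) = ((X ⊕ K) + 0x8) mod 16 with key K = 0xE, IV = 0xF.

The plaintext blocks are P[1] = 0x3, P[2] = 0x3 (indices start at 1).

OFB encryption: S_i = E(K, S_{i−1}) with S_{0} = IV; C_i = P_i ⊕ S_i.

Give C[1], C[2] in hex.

C[1] = 0xA, C[2] = 0xC

C[1]: S = E(K, 0xF) = 0x9; 0x3 ⊕ 0x9 = 0xA.
C[2]: S = E(K, 0x9) = 0xF; 0x3 ⊕ 0xF = 0xC.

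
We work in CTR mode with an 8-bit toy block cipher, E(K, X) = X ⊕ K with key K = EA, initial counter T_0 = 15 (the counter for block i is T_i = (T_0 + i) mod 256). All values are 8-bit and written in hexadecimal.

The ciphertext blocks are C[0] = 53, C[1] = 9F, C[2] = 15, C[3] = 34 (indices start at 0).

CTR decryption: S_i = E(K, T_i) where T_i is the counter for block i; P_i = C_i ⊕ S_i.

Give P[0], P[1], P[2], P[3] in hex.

P[0] = AC, P[1] = 63, P[2] = E8, P[3] = C6

P[0]: T = 15, S = E(K, T) = FF; 53 ⊕ FF = AC.
P[1]: T = 16, S = E(K, T) = FC; 9F ⊕ FC = 63.
P[2]: T = 17, S = E(K, T) = FD; 15 ⊕ FD = E8.
P[3]: T = 18, S = E(K, T) = F2; 34 ⊕ F2 = C6.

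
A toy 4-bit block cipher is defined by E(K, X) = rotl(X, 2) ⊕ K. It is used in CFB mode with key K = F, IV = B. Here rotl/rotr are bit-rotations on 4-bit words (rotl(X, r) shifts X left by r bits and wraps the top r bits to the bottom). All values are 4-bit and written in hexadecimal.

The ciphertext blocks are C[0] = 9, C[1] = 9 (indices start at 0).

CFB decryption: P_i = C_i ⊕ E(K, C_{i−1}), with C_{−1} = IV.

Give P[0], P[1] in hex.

P[0] = 8, P[1] = 0

P[0]: E(K, B) = 1; 9 ⊕ 1 = 8.
P[1]: E(K, 9) = 9; 9 ⊕ 9 = 0.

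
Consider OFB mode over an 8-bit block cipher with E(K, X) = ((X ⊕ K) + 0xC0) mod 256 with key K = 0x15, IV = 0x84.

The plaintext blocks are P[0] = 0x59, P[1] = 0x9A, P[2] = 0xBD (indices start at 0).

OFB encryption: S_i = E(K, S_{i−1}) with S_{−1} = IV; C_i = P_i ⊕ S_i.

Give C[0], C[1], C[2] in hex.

C[0] = 0x08, C[1] = 0x9E, C[2] = 0x6C

C[0]: S = E(K, 0x84) = 0x51; 0x59 ⊕ 0x51 = 0x08.
C[1]: S = E(K, 0x51) = 0x04; 0x9A ⊕ 0x04 = 0x9E.
C[2]: S = E(K, 0x04) = 0xD1; 0xBD ⊕ 0xD1 = 0x6C.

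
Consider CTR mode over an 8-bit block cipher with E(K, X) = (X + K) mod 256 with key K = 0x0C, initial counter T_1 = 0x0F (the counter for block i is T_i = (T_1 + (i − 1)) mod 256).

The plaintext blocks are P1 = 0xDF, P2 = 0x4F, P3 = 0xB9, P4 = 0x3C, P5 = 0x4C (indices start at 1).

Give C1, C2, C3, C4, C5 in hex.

CTR encryption: S_i = E(K, T_i) where T_i is the counter for block i; C_i = P_i ⊕ S_i.
C1: T = 0x0F, S = E(K, T) = 0x1B; 0xDF ⊕ 0x1B = 0xC4.
C2: T = 0x10, S = E(K, T) = 0x1C; 0x4F ⊕ 0x1C = 0x53.
C3: T = 0x11, S = E(K, T) = 0x1D; 0xB9 ⊕ 0x1D = 0xA4.
C4: T = 0x12, S = E(K, T) = 0x1E; 0x3C ⊕ 0x1E = 0x22.
C5: T = 0x13, S = E(K, T) = 0x1F; 0x4C ⊕ 0x1F = 0x53.

C1 = 0xC4, C2 = 0x53, C3 = 0xA4, C4 = 0x22, C5 = 0x53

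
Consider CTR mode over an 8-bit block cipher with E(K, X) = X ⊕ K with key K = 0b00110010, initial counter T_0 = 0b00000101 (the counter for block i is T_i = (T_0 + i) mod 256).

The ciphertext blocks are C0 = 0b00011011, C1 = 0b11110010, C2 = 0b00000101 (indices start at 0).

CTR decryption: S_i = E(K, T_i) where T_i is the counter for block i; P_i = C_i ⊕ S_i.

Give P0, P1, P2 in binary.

P0: T = 0b00000101, S = E(K, T) = 0b00110111; 0b00011011 ⊕ 0b00110111 = 0b00101100.
P1: T = 0b00000110, S = E(K, T) = 0b00110100; 0b11110010 ⊕ 0b00110100 = 0b11000110.
P2: T = 0b00000111, S = E(K, T) = 0b00110101; 0b00000101 ⊕ 0b00110101 = 0b00110000.

P0 = 0b00101100, P1 = 0b11000110, P2 = 0b00110000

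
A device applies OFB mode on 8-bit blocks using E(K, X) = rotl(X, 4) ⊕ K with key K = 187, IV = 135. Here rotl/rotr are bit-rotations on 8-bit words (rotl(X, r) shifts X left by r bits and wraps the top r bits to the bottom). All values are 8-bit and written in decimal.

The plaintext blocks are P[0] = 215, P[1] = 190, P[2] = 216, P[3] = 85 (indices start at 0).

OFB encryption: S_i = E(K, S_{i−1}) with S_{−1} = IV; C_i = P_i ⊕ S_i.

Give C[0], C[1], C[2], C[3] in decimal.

C[0]: S = E(K, 135) = 195; 215 ⊕ 195 = 20.
C[1]: S = E(K, 195) = 135; 190 ⊕ 135 = 57.
C[2]: S = E(K, 135) = 195; 216 ⊕ 195 = 27.
C[3]: S = E(K, 195) = 135; 85 ⊕ 135 = 210.

C[0] = 20, C[1] = 57, C[2] = 27, C[3] = 210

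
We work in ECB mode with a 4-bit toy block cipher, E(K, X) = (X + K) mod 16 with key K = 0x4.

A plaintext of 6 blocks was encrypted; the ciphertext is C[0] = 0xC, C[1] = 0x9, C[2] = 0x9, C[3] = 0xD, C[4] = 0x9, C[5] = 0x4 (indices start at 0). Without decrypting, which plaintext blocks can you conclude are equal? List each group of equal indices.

P[1] = P[2] = P[4]

ECB encrypts each block independently with the same key, so equal ciphertext blocks imply equal plaintext blocks.
C[1] = C[2] = C[4] = 0x9, so P[1] = P[2] = P[4].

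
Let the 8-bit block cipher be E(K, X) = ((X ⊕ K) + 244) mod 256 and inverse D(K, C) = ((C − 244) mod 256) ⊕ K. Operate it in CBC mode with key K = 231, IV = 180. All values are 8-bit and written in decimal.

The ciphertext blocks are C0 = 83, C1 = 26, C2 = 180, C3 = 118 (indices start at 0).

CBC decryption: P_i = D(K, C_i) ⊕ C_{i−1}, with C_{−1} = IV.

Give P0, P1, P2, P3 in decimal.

P0: D(K, 83) = 184; 184 ⊕ 180 = 12.
P1: D(K, 26) = 193; 193 ⊕ 83 = 146.
P2: D(K, 180) = 39; 39 ⊕ 26 = 61.
P3: D(K, 118) = 101; 101 ⊕ 180 = 209.

P0 = 12, P1 = 146, P2 = 61, P3 = 209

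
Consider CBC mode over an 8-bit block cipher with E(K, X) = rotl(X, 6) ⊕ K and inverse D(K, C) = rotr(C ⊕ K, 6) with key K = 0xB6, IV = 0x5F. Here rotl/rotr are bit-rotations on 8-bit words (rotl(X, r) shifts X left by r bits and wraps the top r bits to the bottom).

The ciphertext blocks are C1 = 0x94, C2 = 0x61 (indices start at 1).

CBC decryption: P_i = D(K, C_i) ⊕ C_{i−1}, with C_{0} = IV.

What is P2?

P2 = 0xCB

P2: D(K, 0x61) = 0x5F; 0x5F ⊕ 0x94 = 0xCB.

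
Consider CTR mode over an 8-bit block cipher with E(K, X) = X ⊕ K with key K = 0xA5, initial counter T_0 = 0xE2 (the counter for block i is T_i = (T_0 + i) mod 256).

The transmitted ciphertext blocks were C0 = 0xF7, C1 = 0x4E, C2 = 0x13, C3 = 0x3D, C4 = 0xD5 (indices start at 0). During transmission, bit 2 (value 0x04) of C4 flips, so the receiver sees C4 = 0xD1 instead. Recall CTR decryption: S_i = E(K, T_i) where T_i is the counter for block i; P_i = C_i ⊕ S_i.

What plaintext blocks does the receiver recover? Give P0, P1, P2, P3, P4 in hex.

Only C4 changed, to 0xD1. In CTR, a change in C_i flips the same bit in P_i only; the keystream is unaffected. Decrypting the received ciphertext:
P0: T = 0xE2, S = E(K, T) = 0x47; 0xF7 ⊕ 0x47 = 0xB0.
P1: T = 0xE3, S = E(K, T) = 0x46; 0x4E ⊕ 0x46 = 0x08.
P2: T = 0xE4, S = E(K, T) = 0x41; 0x13 ⊕ 0x41 = 0x52.
P3: T = 0xE5, S = E(K, T) = 0x40; 0x3D ⊕ 0x40 = 0x7D.
P4: T = 0xE6, S = E(K, T) = 0x43; 0xD1 ⊕ 0x43 = 0x92.
Blocks that differ from the original plaintext: P4.

P0 = 0xB0, P1 = 0x08, P2 = 0x52, P3 = 0x7D, P4 = 0x92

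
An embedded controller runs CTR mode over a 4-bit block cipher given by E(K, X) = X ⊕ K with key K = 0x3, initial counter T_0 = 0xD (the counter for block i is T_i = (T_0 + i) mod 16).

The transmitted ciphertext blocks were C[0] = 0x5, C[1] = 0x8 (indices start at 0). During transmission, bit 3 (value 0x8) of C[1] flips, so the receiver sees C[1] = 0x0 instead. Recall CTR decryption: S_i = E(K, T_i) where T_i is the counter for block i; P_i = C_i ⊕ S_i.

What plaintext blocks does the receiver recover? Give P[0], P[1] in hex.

P[0] = 0xB, P[1] = 0xD

Only C[1] changed, to 0x0. In CTR, a change in C_i flips the same bit in P_i only; the keystream is unaffected. Decrypting the received ciphertext:
P[0]: T = 0xD, S = E(K, T) = 0xE; 0x5 ⊕ 0xE = 0xB.
P[1]: T = 0xE, S = E(K, T) = 0xD; 0x0 ⊕ 0xD = 0xD.
Blocks that differ from the original plaintext: P[1].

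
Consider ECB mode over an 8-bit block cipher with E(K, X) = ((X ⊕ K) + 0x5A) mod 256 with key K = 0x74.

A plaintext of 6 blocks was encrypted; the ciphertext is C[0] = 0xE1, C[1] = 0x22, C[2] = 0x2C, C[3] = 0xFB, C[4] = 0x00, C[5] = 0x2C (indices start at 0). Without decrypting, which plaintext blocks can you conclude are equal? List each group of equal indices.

ECB encrypts each block independently with the same key, so equal ciphertext blocks imply equal plaintext blocks.
C[2] = C[5] = 0x2C, so P[2] = P[5].

P[2] = P[5]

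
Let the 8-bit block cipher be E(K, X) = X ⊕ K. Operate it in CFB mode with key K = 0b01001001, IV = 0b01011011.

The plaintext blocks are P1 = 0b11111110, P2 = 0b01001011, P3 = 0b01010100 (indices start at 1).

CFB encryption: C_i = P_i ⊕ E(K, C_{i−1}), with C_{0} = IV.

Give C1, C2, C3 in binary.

C1: E(K, 0b01011011) = 0b00010010; 0b11111110 ⊕ 0b00010010 = 0b11101100.
C2: E(K, 0b11101100) = 0b10100101; 0b01001011 ⊕ 0b10100101 = 0b11101110.
C3: E(K, 0b11101110) = 0b10100111; 0b01010100 ⊕ 0b10100111 = 0b11110011.

C1 = 0b11101100, C2 = 0b11101110, C3 = 0b11110011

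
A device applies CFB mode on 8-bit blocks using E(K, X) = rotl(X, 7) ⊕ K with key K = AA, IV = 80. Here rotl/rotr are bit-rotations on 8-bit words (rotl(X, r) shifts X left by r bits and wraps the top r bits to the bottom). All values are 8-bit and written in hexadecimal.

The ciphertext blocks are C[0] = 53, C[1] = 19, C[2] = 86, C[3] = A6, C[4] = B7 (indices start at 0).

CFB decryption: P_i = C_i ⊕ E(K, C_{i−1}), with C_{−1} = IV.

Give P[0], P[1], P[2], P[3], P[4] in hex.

P[0]: E(K, 80) = EA; 53 ⊕ EA = B9.
P[1]: E(K, 53) = 03; 19 ⊕ 03 = 1A.
P[2]: E(K, 19) = 26; 86 ⊕ 26 = A0.
P[3]: E(K, 86) = E9; A6 ⊕ E9 = 4F.
P[4]: E(K, A6) = F9; B7 ⊕ F9 = 4E.

P[0] = B9, P[1] = 1A, P[2] = A0, P[3] = 4F, P[4] = 4E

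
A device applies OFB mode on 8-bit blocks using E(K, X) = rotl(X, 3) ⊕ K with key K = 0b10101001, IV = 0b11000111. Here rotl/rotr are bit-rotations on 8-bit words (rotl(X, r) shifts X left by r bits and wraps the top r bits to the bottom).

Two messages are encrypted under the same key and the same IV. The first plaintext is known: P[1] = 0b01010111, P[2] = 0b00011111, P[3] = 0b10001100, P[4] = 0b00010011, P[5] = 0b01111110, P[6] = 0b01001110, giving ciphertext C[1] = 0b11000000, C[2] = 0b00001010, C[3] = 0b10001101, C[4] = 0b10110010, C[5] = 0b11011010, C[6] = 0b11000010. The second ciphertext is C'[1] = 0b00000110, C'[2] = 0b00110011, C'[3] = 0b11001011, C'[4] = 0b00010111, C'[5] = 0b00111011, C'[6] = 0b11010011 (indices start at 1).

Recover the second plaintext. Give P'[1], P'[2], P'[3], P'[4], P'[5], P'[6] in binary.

In OFB with a reused IV, both messages share the same keystream S_i, so C_i ⊕ C'_i = P_i ⊕ P'_i and thus P'_i = P_i ⊕ C_i ⊕ C'_i.
P'[1]: 0b01010111 ⊕ 0b11000000 ⊕ 0b00000110 = 0b10010001.
P'[2]: 0b00011111 ⊕ 0b00001010 ⊕ 0b00110011 = 0b00100110.
P'[3]: 0b10001100 ⊕ 0b10001101 ⊕ 0b11001011 = 0b11001010.
P'[4]: 0b00010011 ⊕ 0b10110010 ⊕ 0b00010111 = 0b10110110.
P'[5]: 0b01111110 ⊕ 0b11011010 ⊕ 0b00111011 = 0b10011111.
P'[6]: 0b01001110 ⊕ 0b11000010 ⊕ 0b11010011 = 0b01011111.

P'[1] = 0b10010001, P'[2] = 0b00100110, P'[3] = 0b11001010, P'[4] = 0b10110110, P'[5] = 0b10011111, P'[6] = 0b01011111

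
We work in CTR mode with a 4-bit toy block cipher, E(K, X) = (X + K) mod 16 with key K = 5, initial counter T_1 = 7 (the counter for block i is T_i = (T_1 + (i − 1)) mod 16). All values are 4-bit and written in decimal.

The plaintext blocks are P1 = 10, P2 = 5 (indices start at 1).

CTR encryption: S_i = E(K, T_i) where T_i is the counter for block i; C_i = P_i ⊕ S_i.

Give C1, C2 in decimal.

C1: T = 7, S = E(K, T) = 12; 10 ⊕ 12 = 6.
C2: T = 8, S = E(K, T) = 13; 5 ⊕ 13 = 8.

C1 = 6, C2 = 8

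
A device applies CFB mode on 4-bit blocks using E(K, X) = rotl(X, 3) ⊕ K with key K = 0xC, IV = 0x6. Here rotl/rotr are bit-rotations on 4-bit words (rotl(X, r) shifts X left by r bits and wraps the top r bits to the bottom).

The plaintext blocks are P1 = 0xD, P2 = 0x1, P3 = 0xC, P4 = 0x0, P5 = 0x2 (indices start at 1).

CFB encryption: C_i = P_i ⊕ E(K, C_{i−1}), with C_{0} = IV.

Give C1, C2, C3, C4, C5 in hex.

C1 = 0x2, C2 = 0xC, C3 = 0x6, C4 = 0xF, C5 = 0x1

C1: E(K, 0x6) = 0xF; 0xD ⊕ 0xF = 0x2.
C2: E(K, 0x2) = 0xD; 0x1 ⊕ 0xD = 0xC.
C3: E(K, 0xC) = 0xA; 0xC ⊕ 0xA = 0x6.
C4: E(K, 0x6) = 0xF; 0x0 ⊕ 0xF = 0xF.
C5: E(K, 0xF) = 0x3; 0x2 ⊕ 0x3 = 0x1.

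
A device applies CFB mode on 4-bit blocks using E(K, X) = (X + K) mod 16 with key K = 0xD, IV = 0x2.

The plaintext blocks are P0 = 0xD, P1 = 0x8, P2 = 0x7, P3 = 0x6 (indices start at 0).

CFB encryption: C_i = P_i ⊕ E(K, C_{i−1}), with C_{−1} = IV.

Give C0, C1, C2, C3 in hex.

C0: E(K, 0x2) = 0xF; 0xD ⊕ 0xF = 0x2.
C1: E(K, 0x2) = 0xF; 0x8 ⊕ 0xF = 0x7.
C2: E(K, 0x7) = 0x4; 0x7 ⊕ 0x4 = 0x3.
C3: E(K, 0x3) = 0x0; 0x6 ⊕ 0x0 = 0x6.

C0 = 0x2, C1 = 0x7, C2 = 0x3, C3 = 0x6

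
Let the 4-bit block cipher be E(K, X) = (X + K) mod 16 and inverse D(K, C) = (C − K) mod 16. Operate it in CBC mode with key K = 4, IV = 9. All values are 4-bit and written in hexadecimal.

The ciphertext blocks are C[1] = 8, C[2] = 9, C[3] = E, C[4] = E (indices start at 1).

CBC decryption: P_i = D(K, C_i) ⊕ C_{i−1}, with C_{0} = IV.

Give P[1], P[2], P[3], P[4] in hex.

P[1]: D(K, 8) = 4; 4 ⊕ 9 = D.
P[2]: D(K, 9) = 5; 5 ⊕ 8 = D.
P[3]: D(K, E) = A; A ⊕ 9 = 3.
P[4]: D(K, E) = A; A ⊕ E = 4.

P[1] = D, P[2] = D, P[3] = 3, P[4] = 4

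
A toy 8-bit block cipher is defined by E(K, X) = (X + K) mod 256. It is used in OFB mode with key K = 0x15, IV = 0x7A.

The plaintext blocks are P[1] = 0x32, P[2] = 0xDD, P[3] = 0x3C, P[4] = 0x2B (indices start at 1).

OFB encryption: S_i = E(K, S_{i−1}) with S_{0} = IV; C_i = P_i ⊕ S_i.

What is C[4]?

C[1]: S = E(K, 0x7A) = 0x8F; 0x32 ⊕ 0x8F = 0xBD.
C[2]: S = E(K, 0x8F) = 0xA4; 0xDD ⊕ 0xA4 = 0x79.
C[3]: S = E(K, 0xA4) = 0xB9; 0x3C ⊕ 0xB9 = 0x85.
C[4]: S = E(K, 0xB9) = 0xCE; 0x2B ⊕ 0xCE = 0xE5.

C[4] = 0xE5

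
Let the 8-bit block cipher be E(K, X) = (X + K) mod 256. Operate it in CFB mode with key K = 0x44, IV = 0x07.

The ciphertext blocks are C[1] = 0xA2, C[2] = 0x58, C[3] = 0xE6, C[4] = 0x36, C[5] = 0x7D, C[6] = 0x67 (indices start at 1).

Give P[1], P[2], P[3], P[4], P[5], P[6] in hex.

CFB decryption: P_i = C_i ⊕ E(K, C_{i−1}), with C_{0} = IV.
P[1]: E(K, 0x07) = 0x4B; 0xA2 ⊕ 0x4B = 0xE9.
P[2]: E(K, 0xA2) = 0xE6; 0x58 ⊕ 0xE6 = 0xBE.
P[3]: E(K, 0x58) = 0x9C; 0xE6 ⊕ 0x9C = 0x7A.
P[4]: E(K, 0xE6) = 0x2A; 0x36 ⊕ 0x2A = 0x1C.
P[5]: E(K, 0x36) = 0x7A; 0x7D ⊕ 0x7A = 0x07.
P[6]: E(K, 0x7D) = 0xC1; 0x67 ⊕ 0xC1 = 0xA6.

P[1] = 0xE9, P[2] = 0xBE, P[3] = 0x7A, P[4] = 0x1C, P[5] = 0x07, P[6] = 0xA6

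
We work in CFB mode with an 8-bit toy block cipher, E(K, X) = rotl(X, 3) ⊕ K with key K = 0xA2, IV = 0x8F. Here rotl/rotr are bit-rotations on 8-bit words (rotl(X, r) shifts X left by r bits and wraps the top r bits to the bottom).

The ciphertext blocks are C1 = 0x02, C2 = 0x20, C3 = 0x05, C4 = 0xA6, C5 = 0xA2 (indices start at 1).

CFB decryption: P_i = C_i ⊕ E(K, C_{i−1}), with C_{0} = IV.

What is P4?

P4 = 0x2C

P4: E(K, 0x05) = 0x8A; 0xA6 ⊕ 0x8A = 0x2C.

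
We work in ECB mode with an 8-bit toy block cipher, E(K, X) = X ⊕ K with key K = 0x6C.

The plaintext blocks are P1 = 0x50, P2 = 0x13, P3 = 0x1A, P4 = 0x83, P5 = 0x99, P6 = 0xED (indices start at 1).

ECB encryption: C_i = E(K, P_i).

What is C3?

C3: E(K, 0x1A) = 0x76.

C3 = 0x76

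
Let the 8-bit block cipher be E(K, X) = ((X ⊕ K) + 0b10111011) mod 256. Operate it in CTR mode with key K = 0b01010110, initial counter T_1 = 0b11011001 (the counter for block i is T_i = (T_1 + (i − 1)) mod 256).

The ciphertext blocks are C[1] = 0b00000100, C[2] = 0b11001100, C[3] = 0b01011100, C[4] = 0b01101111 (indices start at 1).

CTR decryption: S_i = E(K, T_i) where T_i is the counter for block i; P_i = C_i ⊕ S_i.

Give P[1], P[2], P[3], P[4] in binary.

P[1] = 0b01001110, P[2] = 0b10001011, P[3] = 0b00010100, P[4] = 0b00101010

P[1]: T = 0b11011001, S = E(K, T) = 0b01001010; 0b00000100 ⊕ 0b01001010 = 0b01001110.
P[2]: T = 0b11011010, S = E(K, T) = 0b01000111; 0b11001100 ⊕ 0b01000111 = 0b10001011.
P[3]: T = 0b11011011, S = E(K, T) = 0b01001000; 0b01011100 ⊕ 0b01001000 = 0b00010100.
P[4]: T = 0b11011100, S = E(K, T) = 0b01000101; 0b01101111 ⊕ 0b01000101 = 0b00101010.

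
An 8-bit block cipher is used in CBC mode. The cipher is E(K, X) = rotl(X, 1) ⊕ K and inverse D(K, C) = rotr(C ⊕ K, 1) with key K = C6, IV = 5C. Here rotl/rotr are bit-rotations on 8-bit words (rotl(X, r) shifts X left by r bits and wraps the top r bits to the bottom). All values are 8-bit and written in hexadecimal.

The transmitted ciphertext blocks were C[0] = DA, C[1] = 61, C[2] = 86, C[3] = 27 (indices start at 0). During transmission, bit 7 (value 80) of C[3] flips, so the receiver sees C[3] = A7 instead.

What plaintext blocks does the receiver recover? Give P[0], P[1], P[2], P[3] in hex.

CBC decryption: P_i = D(K, C_i) ⊕ C_{i−1}, with C_{−1} = IV.
Only C[3] changed, to A7. In CBC, a change in C_i garbles P_i and flips the same bit in P_{i+1}. Decrypting the received ciphertext:
P[0]: D(K, DA) = 0E; 0E ⊕ 5C = 52.
P[1]: D(K, 61) = D3; D3 ⊕ DA = 09.
P[2]: D(K, 86) = 20; 20 ⊕ 61 = 41.
P[3]: D(K, A7) = B0; B0 ⊕ 86 = 36.
Blocks that differ from the original plaintext: P[3].

P[0] = 52, P[1] = 09, P[2] = 41, P[3] = 36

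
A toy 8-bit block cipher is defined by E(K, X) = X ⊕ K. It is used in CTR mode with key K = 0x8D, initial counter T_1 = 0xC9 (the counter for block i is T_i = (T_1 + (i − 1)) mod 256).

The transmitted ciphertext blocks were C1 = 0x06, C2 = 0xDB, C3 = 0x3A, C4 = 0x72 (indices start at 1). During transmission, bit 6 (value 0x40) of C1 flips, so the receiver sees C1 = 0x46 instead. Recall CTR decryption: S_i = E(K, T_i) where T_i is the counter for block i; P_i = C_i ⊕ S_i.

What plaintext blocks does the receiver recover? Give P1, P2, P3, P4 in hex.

Only C1 changed, to 0x46. In CTR, a change in C_i flips the same bit in P_i only; the keystream is unaffected. Decrypting the received ciphertext:
P1: T = 0xC9, S = E(K, T) = 0x44; 0x46 ⊕ 0x44 = 0x02.
P2: T = 0xCA, S = E(K, T) = 0x47; 0xDB ⊕ 0x47 = 0x9C.
P3: T = 0xCB, S = E(K, T) = 0x46; 0x3A ⊕ 0x46 = 0x7C.
P4: T = 0xCC, S = E(K, T) = 0x41; 0x72 ⊕ 0x41 = 0x33.
Blocks that differ from the original plaintext: P1.

P1 = 0x02, P2 = 0x9C, P3 = 0x7C, P4 = 0x33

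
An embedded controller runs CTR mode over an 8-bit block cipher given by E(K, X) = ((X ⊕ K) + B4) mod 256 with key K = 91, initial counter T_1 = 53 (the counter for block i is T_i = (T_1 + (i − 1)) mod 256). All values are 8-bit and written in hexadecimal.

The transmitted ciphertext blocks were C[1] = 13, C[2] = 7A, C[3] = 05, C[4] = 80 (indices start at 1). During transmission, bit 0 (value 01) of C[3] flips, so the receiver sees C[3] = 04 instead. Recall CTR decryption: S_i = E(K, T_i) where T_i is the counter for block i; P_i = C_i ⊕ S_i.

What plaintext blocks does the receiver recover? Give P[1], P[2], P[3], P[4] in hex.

P[1] = 65, P[2] = 03, P[3] = 7C, P[4] = FB

Only C[3] changed, to 04. In CTR, a change in C_i flips the same bit in P_i only; the keystream is unaffected. Decrypting the received ciphertext:
P[1]: T = 53, S = E(K, T) = 76; 13 ⊕ 76 = 65.
P[2]: T = 54, S = E(K, T) = 79; 7A ⊕ 79 = 03.
P[3]: T = 55, S = E(K, T) = 78; 04 ⊕ 78 = 7C.
P[4]: T = 56, S = E(K, T) = 7B; 80 ⊕ 7B = FB.
Blocks that differ from the original plaintext: P[3].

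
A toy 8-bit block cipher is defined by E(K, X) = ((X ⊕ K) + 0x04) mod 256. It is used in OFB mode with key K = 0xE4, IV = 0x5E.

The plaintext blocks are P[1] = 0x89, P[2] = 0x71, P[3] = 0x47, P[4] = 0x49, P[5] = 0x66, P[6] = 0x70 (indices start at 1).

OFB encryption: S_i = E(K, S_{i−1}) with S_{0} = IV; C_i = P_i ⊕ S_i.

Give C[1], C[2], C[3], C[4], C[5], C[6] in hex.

C[1] = 0x37, C[2] = 0x2F, C[3] = 0xF9, C[4] = 0x17, C[5] = 0xD8, C[6] = 0x2E

C[1]: S = E(K, 0x5E) = 0xBE; 0x89 ⊕ 0xBE = 0x37.
C[2]: S = E(K, 0xBE) = 0x5E; 0x71 ⊕ 0x5E = 0x2F.
C[3]: S = E(K, 0x5E) = 0xBE; 0x47 ⊕ 0xBE = 0xF9.
C[4]: S = E(K, 0xBE) = 0x5E; 0x49 ⊕ 0x5E = 0x17.
C[5]: S = E(K, 0x5E) = 0xBE; 0x66 ⊕ 0xBE = 0xD8.
C[6]: S = E(K, 0xBE) = 0x5E; 0x70 ⊕ 0x5E = 0x2E.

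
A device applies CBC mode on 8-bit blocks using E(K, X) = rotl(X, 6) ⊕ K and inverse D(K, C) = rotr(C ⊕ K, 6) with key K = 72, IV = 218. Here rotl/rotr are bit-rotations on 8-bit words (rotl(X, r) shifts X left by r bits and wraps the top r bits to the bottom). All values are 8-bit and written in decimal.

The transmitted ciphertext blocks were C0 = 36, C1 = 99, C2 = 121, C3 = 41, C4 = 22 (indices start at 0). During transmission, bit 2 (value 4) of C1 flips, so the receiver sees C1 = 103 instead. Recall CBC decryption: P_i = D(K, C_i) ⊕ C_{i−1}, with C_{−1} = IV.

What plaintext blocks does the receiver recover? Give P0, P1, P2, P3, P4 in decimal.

P0 = 107, P1 = 152, P2 = 163, P3 = 252, P4 = 80

Only C1 changed, to 103. In CBC, a change in C_i garbles P_i and flips the same bit in P_{i+1}. Decrypting the received ciphertext:
P0: D(K, 36) = 177; 177 ⊕ 218 = 107.
P1: D(K, 103) = 188; 188 ⊕ 36 = 152.
P2: D(K, 121) = 196; 196 ⊕ 103 = 163.
P3: D(K, 41) = 133; 133 ⊕ 121 = 252.
P4: D(K, 22) = 121; 121 ⊕ 41 = 80.
Blocks that differ from the original plaintext: P1, P2.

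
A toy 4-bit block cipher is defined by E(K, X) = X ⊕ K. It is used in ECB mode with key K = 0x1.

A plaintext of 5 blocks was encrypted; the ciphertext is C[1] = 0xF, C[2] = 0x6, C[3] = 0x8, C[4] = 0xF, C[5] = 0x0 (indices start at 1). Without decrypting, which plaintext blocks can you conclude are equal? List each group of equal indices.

P[1] = P[4]

ECB encrypts each block independently with the same key, so equal ciphertext blocks imply equal plaintext blocks.
C[1] = C[4] = 0xF, so P[1] = P[4].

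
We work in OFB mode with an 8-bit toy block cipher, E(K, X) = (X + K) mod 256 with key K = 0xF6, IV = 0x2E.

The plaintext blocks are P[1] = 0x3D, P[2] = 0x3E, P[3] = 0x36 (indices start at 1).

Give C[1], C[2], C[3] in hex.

OFB encryption: S_i = E(K, S_{i−1}) with S_{0} = IV; C_i = P_i ⊕ S_i.
C[1]: S = E(K, 0x2E) = 0x24; 0x3D ⊕ 0x24 = 0x19.
C[2]: S = E(K, 0x24) = 0x1A; 0x3E ⊕ 0x1A = 0x24.
C[3]: S = E(K, 0x1A) = 0x10; 0x36 ⊕ 0x10 = 0x26.

C[1] = 0x19, C[2] = 0x24, C[3] = 0x26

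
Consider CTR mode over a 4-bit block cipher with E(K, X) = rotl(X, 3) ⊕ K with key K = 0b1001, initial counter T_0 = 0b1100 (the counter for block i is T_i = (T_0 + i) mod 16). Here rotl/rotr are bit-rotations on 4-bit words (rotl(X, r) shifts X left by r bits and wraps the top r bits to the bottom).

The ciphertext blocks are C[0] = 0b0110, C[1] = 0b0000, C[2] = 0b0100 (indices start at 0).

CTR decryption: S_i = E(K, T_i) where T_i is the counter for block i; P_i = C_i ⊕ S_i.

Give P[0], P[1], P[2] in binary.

P[0] = 0b1001, P[1] = 0b0111, P[2] = 0b1010

P[0]: T = 0b1100, S = E(K, T) = 0b1111; 0b0110 ⊕ 0b1111 = 0b1001.
P[1]: T = 0b1101, S = E(K, T) = 0b0111; 0b0000 ⊕ 0b0111 = 0b0111.
P[2]: T = 0b1110, S = E(K, T) = 0b1110; 0b0100 ⊕ 0b1110 = 0b1010.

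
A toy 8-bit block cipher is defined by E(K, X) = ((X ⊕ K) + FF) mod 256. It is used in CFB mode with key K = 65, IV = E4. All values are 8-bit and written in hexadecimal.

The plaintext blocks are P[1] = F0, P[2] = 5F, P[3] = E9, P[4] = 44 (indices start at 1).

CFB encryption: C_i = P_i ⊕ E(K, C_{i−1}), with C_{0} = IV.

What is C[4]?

C[1]: E(K, E4) = 80; F0 ⊕ 80 = 70.
C[2]: E(K, 70) = 14; 5F ⊕ 14 = 4B.
C[3]: E(K, 4B) = 2D; E9 ⊕ 2D = C4.
C[4]: E(K, C4) = A0; 44 ⊕ A0 = E4.

C[4] = E4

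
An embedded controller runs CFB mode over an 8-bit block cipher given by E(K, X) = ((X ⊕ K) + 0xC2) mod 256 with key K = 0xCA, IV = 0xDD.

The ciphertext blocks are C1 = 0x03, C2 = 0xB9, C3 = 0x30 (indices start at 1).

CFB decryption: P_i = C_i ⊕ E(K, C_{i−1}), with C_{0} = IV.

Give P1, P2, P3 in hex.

P1: E(K, 0xDD) = 0xD9; 0x03 ⊕ 0xD9 = 0xDA.
P2: E(K, 0x03) = 0x8B; 0xB9 ⊕ 0x8B = 0x32.
P3: E(K, 0xB9) = 0x35; 0x30 ⊕ 0x35 = 0x05.

P1 = 0xDA, P2 = 0x32, P3 = 0x05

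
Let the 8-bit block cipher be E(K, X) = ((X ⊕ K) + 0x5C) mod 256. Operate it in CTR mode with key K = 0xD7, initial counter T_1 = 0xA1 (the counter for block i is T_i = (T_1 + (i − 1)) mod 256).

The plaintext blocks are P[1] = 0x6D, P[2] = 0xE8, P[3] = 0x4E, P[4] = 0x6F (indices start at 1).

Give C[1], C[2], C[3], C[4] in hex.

C[1] = 0xBF, C[2] = 0x39, C[3] = 0x9E, C[4] = 0xA0

CTR encryption: S_i = E(K, T_i) where T_i is the counter for block i; C_i = P_i ⊕ S_i.
C[1]: T = 0xA1, S = E(K, T) = 0xD2; 0x6D ⊕ 0xD2 = 0xBF.
C[2]: T = 0xA2, S = E(K, T) = 0xD1; 0xE8 ⊕ 0xD1 = 0x39.
C[3]: T = 0xA3, S = E(K, T) = 0xD0; 0x4E ⊕ 0xD0 = 0x9E.
C[4]: T = 0xA4, S = E(K, T) = 0xCF; 0x6F ⊕ 0xCF = 0xA0.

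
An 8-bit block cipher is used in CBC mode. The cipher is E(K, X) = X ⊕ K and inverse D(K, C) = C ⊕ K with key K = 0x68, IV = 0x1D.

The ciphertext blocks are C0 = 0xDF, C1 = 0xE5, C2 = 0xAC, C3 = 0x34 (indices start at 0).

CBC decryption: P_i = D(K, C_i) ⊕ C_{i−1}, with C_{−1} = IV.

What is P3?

P3: D(K, 0x34) = 0x5C; 0x5C ⊕ 0xAC = 0xF0.

P3 = 0xF0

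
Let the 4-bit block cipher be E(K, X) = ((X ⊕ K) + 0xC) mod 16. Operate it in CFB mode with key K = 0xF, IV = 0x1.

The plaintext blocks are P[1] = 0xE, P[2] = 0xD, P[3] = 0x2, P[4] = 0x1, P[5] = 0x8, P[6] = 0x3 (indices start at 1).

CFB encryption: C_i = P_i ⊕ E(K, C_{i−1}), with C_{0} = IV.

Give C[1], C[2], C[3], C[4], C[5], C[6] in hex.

C[1] = 0x4, C[2] = 0xA, C[3] = 0x3, C[4] = 0x9, C[5] = 0xA, C[6] = 0x2

C[1]: E(K, 0x1) = 0xA; 0xE ⊕ 0xA = 0x4.
C[2]: E(K, 0x4) = 0x7; 0xD ⊕ 0x7 = 0xA.
C[3]: E(K, 0xA) = 0x1; 0x2 ⊕ 0x1 = 0x3.
C[4]: E(K, 0x3) = 0x8; 0x1 ⊕ 0x8 = 0x9.
C[5]: E(K, 0x9) = 0x2; 0x8 ⊕ 0x2 = 0xA.
C[6]: E(K, 0xA) = 0x1; 0x3 ⊕ 0x1 = 0x2.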